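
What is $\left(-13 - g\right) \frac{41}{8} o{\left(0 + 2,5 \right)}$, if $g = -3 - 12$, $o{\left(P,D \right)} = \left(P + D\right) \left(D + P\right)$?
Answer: $\frac{2009}{4} \approx 502.25$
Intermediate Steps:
$o{\left(P,D \right)} = \left(D + P\right)^{2}$ ($o{\left(P,D \right)} = \left(D + P\right) \left(D + P\right) = \left(D + P\right)^{2}$)
$g = -15$ ($g = -3 - 12 = -15$)
$\left(-13 - g\right) \frac{41}{8} o{\left(0 + 2,5 \right)} = \left(-13 - -15\right) \frac{41}{8} \left(5 + \left(0 + 2\right)\right)^{2} = \left(-13 + 15\right) 41 \cdot \frac{1}{8} \left(5 + 2\right)^{2} = 2 \cdot \frac{41}{8} \cdot 7^{2} = \frac{41}{4} \cdot 49 = \frac{2009}{4}$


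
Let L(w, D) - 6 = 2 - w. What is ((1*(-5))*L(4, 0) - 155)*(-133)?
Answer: 23275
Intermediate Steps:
L(w, D) = 8 - w (L(w, D) = 6 + (2 - w) = 8 - w)
((1*(-5))*L(4, 0) - 155)*(-133) = ((1*(-5))*(8 - 1*4) - 155)*(-133) = (-5*(8 - 4) - 155)*(-133) = (-5*4 - 155)*(-133) = (-20 - 155)*(-133) = -175*(-133) = 23275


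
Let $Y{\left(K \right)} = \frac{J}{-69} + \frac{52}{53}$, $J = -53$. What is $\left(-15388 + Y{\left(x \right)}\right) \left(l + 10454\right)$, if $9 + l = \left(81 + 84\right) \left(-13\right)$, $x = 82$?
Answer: $- \frac{467020407700}{3657} \approx -1.2771 \cdot 10^{8}$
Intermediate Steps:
$l = -2154$ ($l = -9 + \left(81 + 84\right) \left(-13\right) = -9 + 165 \left(-13\right) = -9 - 2145 = -2154$)
$Y{\left(K \right)} = \frac{6397}{3657}$ ($Y{\left(K \right)} = - \frac{53}{-69} + \frac{52}{53} = \left(-53\right) \left(- \frac{1}{69}\right) + 52 \cdot \frac{1}{53} = \frac{53}{69} + \frac{52}{53} = \frac{6397}{3657}$)
$\left(-15388 + Y{\left(x \right)}\right) \left(l + 10454\right) = \left(-15388 + \frac{6397}{3657}\right) \left(-2154 + 10454\right) = \left(- \frac{56267519}{3657}\right) 8300 = - \frac{467020407700}{3657}$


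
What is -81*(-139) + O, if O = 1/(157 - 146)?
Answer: 123850/11 ≈ 11259.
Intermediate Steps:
O = 1/11 ≈ 0.090909
-81*(-139) + O = -81*(-139) + 1/11 = 11259 + 1/11 = 123850/11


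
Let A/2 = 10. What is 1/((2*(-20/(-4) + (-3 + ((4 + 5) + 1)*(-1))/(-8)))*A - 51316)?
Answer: -1/51051 ≈ -1.9588e-5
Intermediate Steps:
A = 20 (A = 2*10 = 20)
1/((2*(-20/(-4) + (-3 + ((4 + 5) + 1)*(-1))/(-8)))*A - 51316) = 1/((2*(-20/(-4) + (-3 + ((4 + 5) + 1)*(-1))/(-8)))*20 - 51316) = 1/((2*(-20*(-¼) + (-3 + (9 + 1)*(-1))*(-⅛)))*20 - 51316) = 1/((2*(5 + (-3 + 10*(-1))*(-⅛)))*20 - 51316) = 1/((2*(5 + (-3 - 10)*(-⅛)))*20 - 51316) = 1/((2*(5 - 13*(-⅛)))*20 - 51316) = 1/((2*(5 + 13/8))*20 - 51316) = 1/((2*(53/8))*20 - 51316) = 1/((53/4)*20 - 51316) = 1/(265 - 51316) = 1/(-51051) = -1/51051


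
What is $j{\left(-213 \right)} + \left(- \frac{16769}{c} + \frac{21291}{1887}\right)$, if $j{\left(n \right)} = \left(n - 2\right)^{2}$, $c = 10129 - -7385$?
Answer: $\frac{509342494007}{11016306} \approx 46235.0$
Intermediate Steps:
$c = 17514$ ($c = 10129 + 7385 = 17514$)
$j{\left(n \right)} = \left(-2 + n\right)^{2}$
$j{\left(-213 \right)} + \left(- \frac{16769}{c} + \frac{21291}{1887}\right) = \left(-2 - 213\right)^{2} + \left(- \frac{16769}{17514} + \frac{21291}{1887}\right) = \left(-215\right)^{2} + \left(\left(-16769\right) \frac{1}{17514} + 21291 \cdot \frac{1}{1887}\right) = 46225 + \left(- \frac{16769}{17514} + \frac{7097}{629}\right) = 46225 + \frac{113749157}{11016306} = \frac{509342494007}{11016306}$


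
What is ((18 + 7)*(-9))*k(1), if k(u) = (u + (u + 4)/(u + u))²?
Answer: -11025/4 ≈ -2756.3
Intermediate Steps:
k(u) = (u + (4 + u)/(2*u))² (k(u) = (u + (4 + u)/((2*u)))² = (u + (4 + u)*(1/(2*u)))² = (u + (4 + u)/(2*u))²)
((18 + 7)*(-9))*k(1) = ((18 + 7)*(-9))*((¼)*(4 + 1 + 2*1²)²/1²) = (25*(-9))*((¼)*1*(4 + 1 + 2*1)²) = -225*(4 + 1 + 2)²/4 = -225*7²/4 = -225*49/4 = -11025/4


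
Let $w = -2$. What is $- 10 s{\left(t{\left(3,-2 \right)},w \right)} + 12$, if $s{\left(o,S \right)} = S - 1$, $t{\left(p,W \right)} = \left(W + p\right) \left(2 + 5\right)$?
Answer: $42$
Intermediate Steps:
$t{\left(p,W \right)} = 7 W + 7 p$ ($t{\left(p,W \right)} = \left(W + p\right) 7 = 7 W + 7 p$)
$s{\left(o,S \right)} = -1 + S$
$- 10 s{\left(t{\left(3,-2 \right)},w \right)} + 12 = - 10 \left(-1 - 2\right) + 12 = \left(-10\right) \left(-3\right) + 12 = 30 + 12 = 42$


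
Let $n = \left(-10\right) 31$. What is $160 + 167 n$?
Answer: $-51610$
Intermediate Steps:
$n = -310$
$160 + 167 n = 160 + 167 \left(-310\right) = 160 - 51770 = -51610$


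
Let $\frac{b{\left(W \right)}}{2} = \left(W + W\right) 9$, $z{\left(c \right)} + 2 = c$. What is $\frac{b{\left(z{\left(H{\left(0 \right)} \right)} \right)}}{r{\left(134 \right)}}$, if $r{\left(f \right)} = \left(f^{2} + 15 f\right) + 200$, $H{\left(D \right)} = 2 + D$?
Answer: $0$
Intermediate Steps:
$z{\left(c \right)} = -2 + c$
$r{\left(f \right)} = 200 + f^{2} + 15 f$
$b{\left(W \right)} = 36 W$ ($b{\left(W \right)} = 2 \left(W + W\right) 9 = 2 \cdot 2 W 9 = 2 \cdot 18 W = 36 W$)
$\frac{b{\left(z{\left(H{\left(0 \right)} \right)} \right)}}{r{\left(134 \right)}} = \frac{36 \left(-2 + \left(2 + 0\right)\right)}{200 + 134^{2} + 15 \cdot 134} = \frac{36 \left(-2 + 2\right)}{200 + 17956 + 2010} = \frac{36 \cdot 0}{20166} = 0 \cdot \frac{1}{20166} = 0$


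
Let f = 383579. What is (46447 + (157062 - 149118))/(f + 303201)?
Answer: 54391/686780 ≈ 0.079197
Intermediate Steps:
(46447 + (157062 - 149118))/(f + 303201) = (46447 + (157062 - 149118))/(383579 + 303201) = (46447 + 7944)/686780 = 54391*(1/686780) = 54391/686780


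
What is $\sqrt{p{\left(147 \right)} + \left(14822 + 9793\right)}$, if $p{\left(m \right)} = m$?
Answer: $\sqrt{24762} \approx 157.36$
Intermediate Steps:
$\sqrt{p{\left(147 \right)} + \left(14822 + 9793\right)} = \sqrt{147 + \left(14822 + 9793\right)} = \sqrt{147 + 24615} = \sqrt{24762}$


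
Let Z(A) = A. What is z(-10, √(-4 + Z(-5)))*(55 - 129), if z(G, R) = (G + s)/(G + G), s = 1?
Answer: -333/10 ≈ -33.300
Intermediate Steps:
z(G, R) = (1 + G)/(2*G) (z(G, R) = (G + 1)/(G + G) = (1 + G)/((2*G)) = (1 + G)*(1/(2*G)) = (1 + G)/(2*G))
z(-10, √(-4 + Z(-5)))*(55 - 129) = ((½)*(1 - 10)/(-10))*(55 - 129) = ((½)*(-⅒)*(-9))*(-74) = (9/20)*(-74) = -333/10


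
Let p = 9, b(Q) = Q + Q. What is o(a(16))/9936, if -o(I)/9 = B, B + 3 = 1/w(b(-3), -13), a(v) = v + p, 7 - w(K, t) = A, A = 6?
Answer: 1/552 ≈ 0.0018116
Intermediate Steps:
b(Q) = 2*Q
w(K, t) = 1 (w(K, t) = 7 - 1*6 = 7 - 6 = 1)
a(v) = 9 + v (a(v) = v + 9 = 9 + v)
B = -2 (B = -3 + 1/1 = -3 + 1 = -2)
o(I) = 18 (o(I) = -9*(-2) = 18)
o(a(16))/9936 = 18/9936 = 18*(1/9936) = 1/552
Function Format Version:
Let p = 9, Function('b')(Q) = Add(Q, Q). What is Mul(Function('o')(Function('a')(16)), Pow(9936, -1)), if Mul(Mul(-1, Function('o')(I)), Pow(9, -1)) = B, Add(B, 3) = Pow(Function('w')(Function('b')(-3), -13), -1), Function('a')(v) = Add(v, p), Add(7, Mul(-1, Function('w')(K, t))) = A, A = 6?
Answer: Rational(1, 552) ≈ 0.0018116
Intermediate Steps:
Function('b')(Q) = Mul(2, Q)
Function('w')(K, t) = 1 (Function('w')(K, t) = Add(7, Mul(-1, 6)) = Add(7, -6) = 1)
Function('a')(v) = Add(9, v) (Function('a')(v) = Add(v, 9) = Add(9, v))
B = -2 (B = Add(-3, Pow(1, -1)) = Add(-3, 1) = -2)
Function('o')(I) = 18 (Function('o')(I) = Mul(-9, -2) = 18)
Mul(Function('o')(Function('a')(16)), Pow(9936, -1)) = Mul(18, Pow(9936, -1)) = Mul(18, Rational(1, 9936)) = Rational(1, 552)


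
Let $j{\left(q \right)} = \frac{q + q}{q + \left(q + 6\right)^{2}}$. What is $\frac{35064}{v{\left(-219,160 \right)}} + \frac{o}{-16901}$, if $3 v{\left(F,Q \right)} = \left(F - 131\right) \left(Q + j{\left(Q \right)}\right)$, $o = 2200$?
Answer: $- \frac{1646554624321}{819808356500} \approx -2.0085$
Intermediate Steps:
$j{\left(q \right)} = \frac{2 q}{q + \left(6 + q\right)^{2}}$
$v{\left(F,Q \right)} = \frac{\left(-131 + F\right) \left(Q + \frac{2 Q}{Q + \left(6 + Q\right)^{2}}\right)}{3}$ ($v{\left(F,Q \right)} = \frac{\left(F - 131\right) \left(Q + \frac{2 Q}{Q + \left(6 + Q\right)^{2}}\right)}{3} = \frac{\left(-131 + F\right) \left(Q + \frac{2 Q}{Q + \left(6 + Q\right)^{2}}\right)}{3}$)
$\frac{35064}{v{\left(-219,160 \right)}} + \frac{o}{-16901} = \frac{35064}{\frac{1}{3} \cdot 160 \frac{1}{160 + \left(6 + 160\right)^{2}} \left(-262 + 2 \left(-219\right) + \left(-131 - 219\right) \left(160 + \left(6 + 160\right)^{2}\right)\right)} + \frac{2200}{-16901} = \frac{35064}{\frac{1}{3} \cdot 160 \frac{1}{160 + 166^{2}} \left(-262 - 438 - 350 \left(160 + 166^{2}\right)\right)} + 2200 \left(- \frac{1}{16901}\right) = \frac{35064}{\frac{1}{3} \cdot 160 \frac{1}{160 + 27556} \left(-262 - 438 - 350 \left(160 + 27556\right)\right)} - \frac{2200}{16901} = \frac{35064}{\frac{1}{3} \cdot 160 \cdot \frac{1}{27716} \left(-262 - 438 - 9700600\right)} - \frac{2200}{16901} = \frac{35064}{\frac{1}{3} \cdot 160 \cdot \frac{1}{27716} \left(-9701300\right)} - \frac{2200}{16901} = \frac{35064}{- \frac{388052000}{20787}} - \frac{2200}{16901} = 35064 \left(- \frac{20787}{388052000}\right) - \frac{2200}{16901} = - \frac{91109421}{48506500} - \frac{2200}{16901} = - \frac{1646554624321}{819808356500}$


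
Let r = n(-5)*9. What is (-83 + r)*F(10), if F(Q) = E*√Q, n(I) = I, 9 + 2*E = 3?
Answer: 384*√10 ≈ 1214.3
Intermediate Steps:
E = -3 (E = -9/2 + (½)*3 = -9/2 + 3/2 = -3)
r = -45 (r = -5*9 = -45)
F(Q) = -3*√Q
(-83 + r)*F(10) = (-83 - 45)*(-3*√10) = -(-384)*√10 = 384*√10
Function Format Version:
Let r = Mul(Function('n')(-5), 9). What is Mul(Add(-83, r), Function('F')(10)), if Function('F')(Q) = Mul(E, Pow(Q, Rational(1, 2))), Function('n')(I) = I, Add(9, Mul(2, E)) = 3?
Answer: Mul(384, Pow(10, Rational(1, 2))) ≈ 1214.3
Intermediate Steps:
E = -3 (E = Add(Rational(-9, 2), Mul(Rational(1, 2), 3)) = Add(Rational(-9, 2), Rational(3, 2)) = -3)
r = -45 (r = Mul(-5, 9) = -45)
Function('F')(Q) = Mul(-3, Pow(Q, Rational(1, 2)))
Mul(Add(-83, r), Function('F')(10)) = Mul(Add(-83, -45), Mul(-3, Pow(10, Rational(1, 2)))) = Mul(-128, Mul(-3, Pow(10, Rational(1, 2)))) = Mul(384, Pow(10, Rational(1, 2)))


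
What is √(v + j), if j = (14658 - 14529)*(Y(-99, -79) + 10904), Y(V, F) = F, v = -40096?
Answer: √1356329 ≈ 1164.6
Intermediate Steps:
j = 1396425 (j = (14658 - 14529)*(-79 + 10904) = 129*10825 = 1396425)
√(v + j) = √(-40096 + 1396425) = √1356329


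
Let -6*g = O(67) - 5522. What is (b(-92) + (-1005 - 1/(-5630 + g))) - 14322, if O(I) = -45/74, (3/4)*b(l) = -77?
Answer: -96792473251/6273141 ≈ -15430.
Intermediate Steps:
b(l) = -308/3 (b(l) = (4/3)*(-77) = -308/3)
O(I) = -45/74 (O(I) = -45*1/74 = -45/74)
g = 408673/444 (g = -(-45/74 - 5522)/6 = -⅙*(-408673/74) = 408673/444 ≈ 920.43)
(b(-92) + (-1005 - 1/(-5630 + g))) - 14322 = (-308/3 + (-1005 - 1/(-5630 + 408673/444))) - 14322 = (-308/3 + (-1005 - 1/(-2091047/444))) - 14322 = (-308/3 + (-1005 - 1*(-444/2091047))) - 14322 = (-308/3 + (-1005 + 444/2091047)) - 14322 = (-308/3 - 2101501791/2091047) - 14322 = -6948547849/6273141 - 14322 = -96792473251/6273141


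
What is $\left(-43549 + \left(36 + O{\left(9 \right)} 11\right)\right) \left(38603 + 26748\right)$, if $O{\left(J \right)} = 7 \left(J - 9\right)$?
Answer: $-2843618063$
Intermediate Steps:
$O{\left(J \right)} = -63 + 7 J$ ($O{\left(J \right)} = 7 \left(-9 + J\right) = -63 + 7 J$)
$\left(-43549 + \left(36 + O{\left(9 \right)} 11\right)\right) \left(38603 + 26748\right) = \left(-43549 + \left(36 + \left(-63 + 7 \cdot 9\right) 11\right)\right) \left(38603 + 26748\right) = \left(-43549 + \left(36 + \left(-63 + 63\right) 11\right)\right) 65351 = \left(-43549 + \left(36 + 0 \cdot 11\right)\right) 65351 = \left(-43549 + \left(36 + 0\right)\right) 65351 = \left(-43549 + 36\right) 65351 = \left(-43513\right) 65351 = -2843618063$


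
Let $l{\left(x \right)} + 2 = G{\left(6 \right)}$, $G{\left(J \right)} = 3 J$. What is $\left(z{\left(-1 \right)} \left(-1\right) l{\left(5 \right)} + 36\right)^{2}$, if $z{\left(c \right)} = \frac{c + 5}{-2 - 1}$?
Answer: $\frac{29584}{9} \approx 3287.1$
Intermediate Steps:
$z{\left(c \right)} = - \frac{5}{3} - \frac{c}{3}$ ($z{\left(c \right)} = \frac{5 + c}{-3} = \left(5 + c\right) \left(- \frac{1}{3}\right) = - \frac{5}{3} - \frac{c}{3}$)
$l{\left(x \right)} = 16$ ($l{\left(x \right)} = -2 + 3 \cdot 6 = -2 + 18 = 16$)
$\left(z{\left(-1 \right)} \left(-1\right) l{\left(5 \right)} + 36\right)^{2} = \left(\left(- \frac{5}{3} - - \frac{1}{3}\right) \left(-1\right) 16 + 36\right)^{2} = \left(\left(- \frac{5}{3} + \frac{1}{3}\right) \left(-1\right) 16 + 36\right)^{2} = \left(\left(- \frac{4}{3}\right) \left(-1\right) 16 + 36\right)^{2} = \left(\frac{4}{3} \cdot 16 + 36\right)^{2} = \left(\frac{64}{3} + 36\right)^{2} = \left(\frac{172}{3}\right)^{2} = \frac{29584}{9}$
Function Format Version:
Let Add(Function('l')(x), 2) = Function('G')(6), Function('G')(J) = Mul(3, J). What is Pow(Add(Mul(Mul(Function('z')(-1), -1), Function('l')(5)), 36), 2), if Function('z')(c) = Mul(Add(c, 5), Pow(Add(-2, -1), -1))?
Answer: Rational(29584, 9) ≈ 3287.1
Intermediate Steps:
Function('z')(c) = Add(Rational(-5, 3), Mul(Rational(-1, 3), c)) (Function('z')(c) = Mul(Add(5, c), Pow(-3, -1)) = Mul(Add(5, c), Rational(-1, 3)) = Add(Rational(-5, 3), Mul(Rational(-1, 3), c)))
Function('l')(x) = 16 (Function('l')(x) = Add(-2, Mul(3, 6)) = Add(-2, 18) = 16)
Pow(Add(Mul(Mul(Function('z')(-1), -1), Function('l')(5)), 36), 2) = Pow(Add(Mul(Mul(Add(Rational(-5, 3), Mul(Rational(-1, 3), -1)), -1), 16), 36), 2) = Pow(Add(Mul(Mul(Add(Rational(-5, 3), Rational(1, 3)), -1), 16), 36), 2) = Pow(Add(Mul(Mul(Rational(-4, 3), -1), 16), 36), 2) = Pow(Add(Mul(Rational(4, 3), 16), 36), 2) = Pow(Add(Rational(64, 3), 36), 2) = Pow(Rational(172, 3), 2) = Rational(29584, 9)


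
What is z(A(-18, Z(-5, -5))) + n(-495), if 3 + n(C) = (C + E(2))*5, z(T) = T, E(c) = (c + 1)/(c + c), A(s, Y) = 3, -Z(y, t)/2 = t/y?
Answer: -9885/4 ≈ -2471.3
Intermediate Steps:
Z(y, t) = -2*t/y
E(c) = (1 + c)/(2*c) (E(c) = (1 + c)/((2*c)) = (1 + c)*(1/(2*c)) = (1 + c)/(2*c))
n(C) = ¾ + 5*C (n(C) = -3 + (C + (½)*(1 + 2)/2)*5 = -3 + (C + (½)*(½)*3)*5 = -3 + (C + ¾)*5 = -3 + (¾ + C)*5 = -3 + (15/4 + 5*C) = ¾ + 5*C)
z(A(-18, Z(-5, -5))) + n(-495) = 3 + (¾ + 5*(-495)) = 3 + (¾ - 2475) = 3 - 9897/4 = -9885/4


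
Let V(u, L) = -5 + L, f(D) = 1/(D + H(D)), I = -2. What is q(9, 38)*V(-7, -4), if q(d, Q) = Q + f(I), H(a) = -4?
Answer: -681/2 ≈ -340.50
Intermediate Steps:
f(D) = 1/(-4 + D) (f(D) = 1/(D - 4) = 1/(-4 + D))
q(d, Q) = -1/6 + Q (q(d, Q) = Q + 1/(-4 - 2) = Q + 1/(-6) = Q - 1/6 = -1/6 + Q)
q(9, 38)*V(-7, -4) = (-1/6 + 38)*(-5 - 4) = (227/6)*(-9) = -681/2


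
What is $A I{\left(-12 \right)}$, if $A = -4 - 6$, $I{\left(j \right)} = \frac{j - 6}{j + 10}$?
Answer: $-90$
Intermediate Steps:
$I{\left(j \right)} = \frac{-6 + j}{10 + j}$
$A = -10$ ($A = -4 - 6 = -10$)
$A I{\left(-12 \right)} = - 10 \frac{-6 - 12}{10 - 12} = - 10 \frac{1}{-2} \left(-18\right) = - 10 \left(\left(- \frac{1}{2}\right) \left(-18\right)\right) = \left(-10\right) 9 = -90$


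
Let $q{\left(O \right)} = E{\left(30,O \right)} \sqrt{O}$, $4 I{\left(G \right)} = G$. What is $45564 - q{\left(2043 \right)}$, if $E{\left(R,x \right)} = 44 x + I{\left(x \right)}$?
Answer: $45564 - \frac{1084833 \sqrt{227}}{4} \approx -4.0406 \cdot 10^{6}$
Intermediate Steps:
$I{\left(G \right)} = \frac{G}{4}$
$E{\left(R,x \right)} = \frac{177 x}{4}$ ($E{\left(R,x \right)} = 44 x + \frac{x}{4} = \frac{177 x}{4}$)
$q{\left(O \right)} = \frac{177 O^{\frac{3}{2}}}{4}$ ($q{\left(O \right)} = \frac{177 O}{4} \sqrt{O} = \frac{177 O^{\frac{3}{2}}}{4}$)
$45564 - q{\left(2043 \right)} = 45564 - \frac{177 \cdot 2043^{\frac{3}{2}}}{4} = 45564 - \frac{177 \cdot 6129 \sqrt{227}}{4} = 45564 - \frac{1084833 \sqrt{227}}{4}$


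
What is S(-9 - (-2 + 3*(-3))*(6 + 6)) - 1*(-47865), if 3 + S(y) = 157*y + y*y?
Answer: 82302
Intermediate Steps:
S(y) = -3 + y² + 157*y (S(y) = -3 + (157*y + y*y) = -3 + (157*y + y²) = -3 + (y² + 157*y) = -3 + y² + 157*y)
S(-9 - (-2 + 3*(-3))*(6 + 6)) - 1*(-47865) = (-3 + (-9 - (-2 + 3*(-3))*(6 + 6))² + 157*(-9 - (-2 + 3*(-3))*(6 + 6))) - 1*(-47865) = (-3 + (-9 - (-2 - 9)*12)² + 157*(-9 - (-2 - 9)*12)) + 47865 = (-3 + (-9 - (-11)*12)² + 157*(-9 - (-11)*12)) + 47865 = (-3 + (-9 - 1*(-132))² + 157*(-9 - 1*(-132))) + 47865 = (-3 + (-9 + 132)² + 157*(-9 + 132)) + 47865 = (-3 + 123² + 157*123) + 47865 = (-3 + 15129 + 19311) + 47865 = 34437 + 47865 = 82302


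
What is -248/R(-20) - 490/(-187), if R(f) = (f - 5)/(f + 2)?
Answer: -822518/4675 ≈ -175.94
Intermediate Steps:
R(f) = (-5 + f)/(2 + f)
-248/R(-20) - 490/(-187) = -248*(2 - 20)/(-5 - 20) - 490/(-187) = -248/(-25/(-18)) - 490*(-1/187) = -248/((-1/18*(-25))) + 490/187 = -248/25/18 + 490/187 = -248*18/25 + 490/187 = -4464/25 + 490/187 = -822518/4675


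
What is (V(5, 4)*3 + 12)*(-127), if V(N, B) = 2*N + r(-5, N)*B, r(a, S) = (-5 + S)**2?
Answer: -5334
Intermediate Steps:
V(N, B) = 2*N + B*(-5 + N)**2 (V(N, B) = 2*N + (-5 + N)**2*B = 2*N + B*(-5 + N)**2)
(V(5, 4)*3 + 12)*(-127) = ((2*5 + 4*(-5 + 5)**2)*3 + 12)*(-127) = ((10 + 4*0**2)*3 + 12)*(-127) = ((10 + 4*0)*3 + 12)*(-127) = ((10 + 0)*3 + 12)*(-127) = (10*3 + 12)*(-127) = (30 + 12)*(-127) = 42*(-127) = -5334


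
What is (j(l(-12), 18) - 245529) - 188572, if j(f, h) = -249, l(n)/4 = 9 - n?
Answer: -434350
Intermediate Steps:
l(n) = 36 - 4*n (l(n) = 4*(9 - n) = 36 - 4*n)
(j(l(-12), 18) - 245529) - 188572 = (-249 - 245529) - 188572 = -245778 - 188572 = -434350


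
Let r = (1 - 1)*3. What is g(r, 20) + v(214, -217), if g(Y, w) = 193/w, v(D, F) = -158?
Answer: -2967/20 ≈ -148.35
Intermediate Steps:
r = 0 (r = 0*3 = 0)
g(r, 20) + v(214, -217) = 193/20 - 158 = -2967/20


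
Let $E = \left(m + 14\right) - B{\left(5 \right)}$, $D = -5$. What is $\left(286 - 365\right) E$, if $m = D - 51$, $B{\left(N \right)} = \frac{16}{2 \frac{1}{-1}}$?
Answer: $2686$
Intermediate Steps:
$B{\left(N \right)} = -8$ ($B{\left(N \right)} = \frac{16}{2 \left(-1\right)} = \frac{16}{-2} = 16 \left(- \frac{1}{2}\right) = -8$)
$m = -56$ ($m = -5 - 51 = -56$)
$E = -34$ ($E = \left(-56 + 14\right) - -8 = -42 + 8 = -34$)
$\left(286 - 365\right) E = \left(286 - 365\right) \left(-34\right) = \left(-79\right) \left(-34\right) = 2686$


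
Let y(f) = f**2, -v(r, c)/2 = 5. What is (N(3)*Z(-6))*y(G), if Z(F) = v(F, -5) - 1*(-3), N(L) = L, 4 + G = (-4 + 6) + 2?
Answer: 0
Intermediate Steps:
G = 0 (G = -4 + ((-4 + 6) + 2) = -4 + (2 + 2) = -4 + 4 = 0)
v(r, c) = -10 (v(r, c) = -2*5 = -10)
Z(F) = -7 (Z(F) = -10 - 1*(-3) = -10 + 3 = -7)
(N(3)*Z(-6))*y(G) = (3*(-7))*0**2 = -21*0 = 0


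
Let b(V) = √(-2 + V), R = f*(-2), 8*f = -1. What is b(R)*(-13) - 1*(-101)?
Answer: 101 - 13*I*√7/2 ≈ 101.0 - 17.197*I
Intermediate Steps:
f = -⅛ (f = (⅛)*(-1) = -⅛ ≈ -0.12500)
R = ¼ (R = -⅛*(-2) = ¼ ≈ 0.25000)
b(R)*(-13) - 1*(-101) = √(-2 + ¼)*(-13) - 1*(-101) = √(-7/4)*(-13) + 101 = (I*√7/2)*(-13) + 101 = -13*I*√7/2 + 101 = 101 - 13*I*√7/2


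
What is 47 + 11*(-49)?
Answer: -492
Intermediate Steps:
47 + 11*(-49) = 47 - 539 = -492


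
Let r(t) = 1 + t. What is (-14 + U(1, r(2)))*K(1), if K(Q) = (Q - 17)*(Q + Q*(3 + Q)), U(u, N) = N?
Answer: 880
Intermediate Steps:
K(Q) = (-17 + Q)*(Q + Q*(3 + Q))
(-14 + U(1, r(2)))*K(1) = (-14 + (1 + 2))*(1*(-68 + 1² - 13*1)) = (-14 + 3)*(1*(-68 + 1 - 13)) = -11*(-80) = 880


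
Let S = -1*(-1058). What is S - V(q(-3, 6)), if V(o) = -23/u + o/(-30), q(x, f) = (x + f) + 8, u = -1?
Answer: 31061/30 ≈ 1035.4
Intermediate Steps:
S = 1058
q(x, f) = 8 + f + x (q(x, f) = (f + x) + 8 = 8 + f + x)
V(o) = 23 - o/30 (V(o) = -23/(-1) + o/(-30) = -23*(-1) + o*(-1/30) = 23 - o/30)
S - V(q(-3, 6)) = 1058 - (23 - (8 + 6 - 3)/30) = 1058 - (23 - 1/30*11) = 1058 - (23 - 11/30) = 1058 - 1*679/30 = 1058 - 679/30 = 31061/30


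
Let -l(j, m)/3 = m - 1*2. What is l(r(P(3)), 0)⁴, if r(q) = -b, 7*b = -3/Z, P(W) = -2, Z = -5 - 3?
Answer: 1296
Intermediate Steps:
Z = -8
b = 3/56 (b = (-3/(-8))/7 = (-3*(-⅛))/7 = (⅐)*(3/8) = 3/56 ≈ 0.053571)
r(q) = -3/56 (r(q) = -1*3/56 = -3/56)
l(j, m) = 6 - 3*m (l(j, m) = -3*(m - 1*2) = -3*(m - 2) = -3*(-2 + m) = 6 - 3*m)
l(r(P(3)), 0)⁴ = (6 - 3*0)⁴ = (6 + 0)⁴ = 6⁴ = 1296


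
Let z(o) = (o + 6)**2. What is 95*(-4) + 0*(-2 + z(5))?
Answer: -380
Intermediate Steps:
z(o) = (6 + o)**2
95*(-4) + 0*(-2 + z(5)) = 95*(-4) + 0*(-2 + (6 + 5)**2) = -380 + 0*(-2 + 11**2) = -380 + 0*(-2 + 121) = -380 + 0*119 = -380 + 0 = -380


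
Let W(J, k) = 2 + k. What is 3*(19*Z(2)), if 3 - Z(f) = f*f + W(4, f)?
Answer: -285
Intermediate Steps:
Z(f) = 1 - f - f**2 (Z(f) = 3 - (f*f + (2 + f)) = 3 - (f**2 + (2 + f)) = 3 - (2 + f + f**2) = 3 + (-2 - f - f**2) = 1 - f - f**2)
3*(19*Z(2)) = 3*(19*(1 - 1*2 - 1*2**2)) = 3*(19*(1 - 2 - 1*4)) = 3*(19*(1 - 2 - 4)) = 3*(19*(-5)) = 3*(-95) = -285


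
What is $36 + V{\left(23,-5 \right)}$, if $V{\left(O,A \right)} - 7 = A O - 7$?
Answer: $-79$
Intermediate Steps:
$V{\left(O,A \right)} = A O$ ($V{\left(O,A \right)} = 7 + \left(A O - 7\right) = 7 + \left(-7 + A O\right) = A O$)
$36 + V{\left(23,-5 \right)} = 36 - 115 = -79$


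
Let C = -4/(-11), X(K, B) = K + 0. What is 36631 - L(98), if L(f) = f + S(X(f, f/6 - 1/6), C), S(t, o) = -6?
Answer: 36539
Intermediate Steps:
X(K, B) = K
C = 4/11 (C = -4*(-1/11) = 4/11 ≈ 0.36364)
L(f) = -6 + f (L(f) = f - 6 = -6 + f)
36631 - L(98) = 36631 - (-6 + 98) = 36631 - 1*92 = 36631 - 92 = 36539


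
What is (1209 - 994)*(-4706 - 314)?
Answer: -1079300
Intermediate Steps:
(1209 - 994)*(-4706 - 314) = 215*(-5020) = -1079300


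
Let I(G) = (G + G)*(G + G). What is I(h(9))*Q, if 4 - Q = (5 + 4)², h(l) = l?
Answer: -24948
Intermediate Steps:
I(G) = 4*G² (I(G) = (2*G)*(2*G) = 4*G²)
Q = -77 (Q = 4 - (5 + 4)² = 4 - 1*9² = 4 - 1*81 = 4 - 81 = -77)
I(h(9))*Q = (4*9²)*(-77) = (4*81)*(-77) = 324*(-77) = -24948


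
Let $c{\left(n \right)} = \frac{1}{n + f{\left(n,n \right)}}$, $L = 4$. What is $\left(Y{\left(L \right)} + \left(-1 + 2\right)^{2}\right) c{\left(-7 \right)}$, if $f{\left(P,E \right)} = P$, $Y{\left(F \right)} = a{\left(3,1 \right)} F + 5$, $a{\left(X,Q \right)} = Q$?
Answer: $- \frac{5}{7} \approx -0.71429$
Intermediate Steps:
$Y{\left(F \right)} = 5 + F$ ($Y{\left(F \right)} = 1 F + 5 = F + 5 = 5 + F$)
$c{\left(n \right)} = \frac{1}{2 n}$ ($c{\left(n \right)} = \frac{1}{n + n} = \frac{1}{2 n}$)
$\left(Y{\left(L \right)} + \left(-1 + 2\right)^{2}\right) c{\left(-7 \right)} = \left(\left(5 + 4\right) + \left(-1 + 2\right)^{2}\right) \frac{1}{2 \left(-7\right)} = \left(9 + 1^{2}\right) \frac{1}{2} \left(- \frac{1}{7}\right) = \left(9 + 1\right) \left(- \frac{1}{14}\right) = 10 \left(- \frac{1}{14}\right) = - \frac{5}{7}$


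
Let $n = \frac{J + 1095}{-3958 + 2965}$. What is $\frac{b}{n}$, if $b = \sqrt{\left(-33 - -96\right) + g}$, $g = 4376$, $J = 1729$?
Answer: $- \frac{993 \sqrt{4439}}{2824} \approx -23.428$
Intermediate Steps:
$n = - \frac{2824}{993}$ ($n = \frac{1729 + 1095}{-3958 + 2965} = \frac{2824}{-993} = 2824 \left(- \frac{1}{993}\right) = - \frac{2824}{993} \approx -2.8439$)
$b = \sqrt{4439}$ ($b = \sqrt{\left(-33 - -96\right) + 4376} = \sqrt{\left(-33 + 96\right) + 4376} = \sqrt{63 + 4376} = \sqrt{4439} \approx 66.626$)
$\frac{b}{n} = \frac{\sqrt{4439}}{- \frac{2824}{993}} = \sqrt{4439} \left(- \frac{993}{2824}\right) = - \frac{993 \sqrt{4439}}{2824}$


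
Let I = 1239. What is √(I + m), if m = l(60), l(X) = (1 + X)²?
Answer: 4*√310 ≈ 70.427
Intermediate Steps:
m = 3721 (m = (1 + 60)² = 61² = 3721)
√(I + m) = √(1239 + 3721) = √4960 = 4*√310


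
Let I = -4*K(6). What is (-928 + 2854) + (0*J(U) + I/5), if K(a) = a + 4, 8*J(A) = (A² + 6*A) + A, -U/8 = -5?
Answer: 1918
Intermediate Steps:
U = 40 (U = -8*(-5) = 40)
J(A) = A²/8 + 7*A/8 (J(A) = ((A² + 6*A) + A)/8 = (A² + 7*A)/8 = A²/8 + 7*A/8)
K(a) = 4 + a
I = -40 (I = -4*(4 + 6) = -4*10 = -40)
(-928 + 2854) + (0*J(U) + I/5) = (-928 + 2854) + (0*((⅛)*40*(7 + 40)) - 40/5) = 1926 + (0*((⅛)*40*47) - 40*⅕) = 1926 + (0*235 - 8) = 1926 + (0 - 8) = 1926 - 8 = 1918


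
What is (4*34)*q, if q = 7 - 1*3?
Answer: 544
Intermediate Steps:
q = 4 (q = 7 - 3 = 4)
(4*34)*q = (4*34)*4 = 136*4 = 544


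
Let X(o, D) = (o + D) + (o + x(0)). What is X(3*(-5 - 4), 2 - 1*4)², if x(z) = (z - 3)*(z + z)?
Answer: 3136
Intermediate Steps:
x(z) = 2*z*(-3 + z) (x(z) = (-3 + z)*(2*z) = 2*z*(-3 + z))
X(o, D) = D + 2*o (X(o, D) = (o + D) + (o + 2*0*(-3 + 0)) = (D + o) + (o + 2*0*(-3)) = (D + o) + (o + 0) = (D + o) + o = D + 2*o)
X(3*(-5 - 4), 2 - 1*4)² = ((2 - 1*4) + 2*(3*(-5 - 4)))² = ((2 - 4) + 2*(3*(-9)))² = (-2 + 2*(-27))² = (-2 - 54)² = (-56)² = 3136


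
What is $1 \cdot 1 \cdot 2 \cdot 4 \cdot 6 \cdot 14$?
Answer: $672$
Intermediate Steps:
$1 \cdot 1 \cdot 2 \cdot 4 \cdot 6 \cdot 14 = 1 \cdot 2 \cdot 24 \cdot 14 = 2 \cdot 24 \cdot 14 = 48 \cdot 14 = 672$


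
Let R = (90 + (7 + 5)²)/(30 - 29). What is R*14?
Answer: 3276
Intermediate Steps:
R = 234 (R = (90 + 12²)/1 = (90 + 144)*1 = 234*1 = 234)
R*14 = 234*14 = 3276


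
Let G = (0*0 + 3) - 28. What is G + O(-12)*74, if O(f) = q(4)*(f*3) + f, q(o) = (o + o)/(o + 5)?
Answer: -3281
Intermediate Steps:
q(o) = 2*o/(5 + o) (q(o) = (2*o)/(5 + o) = 2*o/(5 + o))
O(f) = 11*f/3 (O(f) = (2*4/(5 + 4))*(f*3) + f = (2*4/9)*(3*f) + f = (2*4*(⅑))*(3*f) + f = 8*(3*f)/9 + f = 8*f/3 + f = 11*f/3)
G = -25 (G = (0 + 3) - 28 = 3 - 28 = -25)
G + O(-12)*74 = -25 + ((11/3)*(-12))*74 = -25 - 44*74 = -25 - 3256 = -3281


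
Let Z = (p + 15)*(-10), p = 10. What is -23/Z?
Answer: 23/250 ≈ 0.092000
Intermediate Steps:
Z = -250 (Z = (10 + 15)*(-10) = 25*(-10) = -250)
-23/Z = -23/(-250) = -23*(-1/250) = 23/250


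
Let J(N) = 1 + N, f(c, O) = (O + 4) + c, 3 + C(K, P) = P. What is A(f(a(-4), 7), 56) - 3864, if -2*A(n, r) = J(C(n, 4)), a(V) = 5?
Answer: -3865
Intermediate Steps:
C(K, P) = -3 + P
f(c, O) = 4 + O + c (f(c, O) = (4 + O) + c = 4 + O + c)
A(n, r) = -1 (A(n, r) = -(1 + (-3 + 4))/2 = -(1 + 1)/2 = -½*2 = -1)
A(f(a(-4), 7), 56) - 3864 = -1 - 3864 = -3865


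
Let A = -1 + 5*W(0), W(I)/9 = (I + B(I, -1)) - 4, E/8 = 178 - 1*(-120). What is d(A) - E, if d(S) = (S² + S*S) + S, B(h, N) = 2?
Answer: 14087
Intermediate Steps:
E = 2384 (E = 8*(178 - 1*(-120)) = 8*(178 + 120) = 8*298 = 2384)
W(I) = -18 + 9*I (W(I) = 9*((I + 2) - 4) = 9*((2 + I) - 4) = 9*(-2 + I) = -18 + 9*I)
A = -91 (A = -1 + 5*(-18 + 9*0) = -1 + 5*(-18 + 0) = -1 + 5*(-18) = -1 - 90 = -91)
d(S) = S + 2*S² (d(S) = (S² + S²) + S = 2*S² + S = S + 2*S²)
d(A) - E = -91*(1 + 2*(-91)) - 1*2384 = -91*(1 - 182) - 2384 = -91*(-181) - 2384 = 16471 - 2384 = 14087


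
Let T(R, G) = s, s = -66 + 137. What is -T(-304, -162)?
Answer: -71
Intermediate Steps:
s = 71
T(R, G) = 71
-T(-304, -162) = -1*71 = -71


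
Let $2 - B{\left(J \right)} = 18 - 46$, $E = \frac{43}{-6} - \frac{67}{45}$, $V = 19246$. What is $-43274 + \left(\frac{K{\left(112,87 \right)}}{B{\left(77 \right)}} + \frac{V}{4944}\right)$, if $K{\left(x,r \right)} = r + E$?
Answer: $- \frac{24065381119}{556200} \approx -43268.0$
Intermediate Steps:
$E = - \frac{779}{90}$ ($E = 43 \left(- \frac{1}{6}\right) - \frac{67}{45} = - \frac{43}{6} - \frac{67}{45} = - \frac{779}{90} \approx -8.6555$)
$B{\left(J \right)} = 30$ ($B{\left(J \right)} = 2 - \left(18 - 46\right) = 2 - -28 = 2 + 28 = 30$)
$K{\left(x,r \right)} = - \frac{779}{90} + r$ ($K{\left(x,r \right)} = r - \frac{779}{90} = - \frac{779}{90} + r$)
$-43274 + \left(\frac{K{\left(112,87 \right)}}{B{\left(77 \right)}} + \frac{V}{4944}\right) = -43274 + \left(\frac{- \frac{779}{90} + 87}{30} + \frac{19246}{4944}\right) = -43274 + \left(\frac{7051}{90} \cdot \frac{1}{30} + 19246 \cdot \frac{1}{4944}\right) = -43274 + \left(\frac{7051}{2700} + \frac{9623}{2472}\right) = -43274 + \frac{3617681}{556200} = - \frac{24065381119}{556200}$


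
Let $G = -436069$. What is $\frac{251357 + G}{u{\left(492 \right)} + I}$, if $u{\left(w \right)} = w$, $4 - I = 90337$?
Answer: $\frac{184712}{89841} \approx 2.056$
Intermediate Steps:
$I = -90333$ ($I = 4 - 90337 = -90333$)
$\frac{251357 + G}{u{\left(492 \right)} + I} = \frac{251357 - 436069}{492 - 90333} = - \frac{184712}{-89841} = \left(-184712\right) \left(- \frac{1}{89841}\right) = \frac{184712}{89841}$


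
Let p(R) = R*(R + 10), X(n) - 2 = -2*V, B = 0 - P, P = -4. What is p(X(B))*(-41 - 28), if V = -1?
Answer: -3864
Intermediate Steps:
B = 4 (B = 0 - 1*(-4) = 0 + 4 = 4)
X(n) = 4 (X(n) = 2 - 2*(-1) = 2 + 2 = 4)
p(R) = R*(10 + R)
p(X(B))*(-41 - 28) = (4*(10 + 4))*(-41 - 28) = (4*14)*(-69) = 56*(-69) = -3864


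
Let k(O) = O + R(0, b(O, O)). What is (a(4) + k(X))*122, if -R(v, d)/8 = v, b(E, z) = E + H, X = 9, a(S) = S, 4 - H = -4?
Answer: 1586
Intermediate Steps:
H = 8 (H = 4 - 1*(-4) = 4 + 4 = 8)
b(E, z) = 8 + E (b(E, z) = E + 8 = 8 + E)
R(v, d) = -8*v
k(O) = O (k(O) = O - 8*0 = O + 0 = O)
(a(4) + k(X))*122 = (4 + 9)*122 = 13*122 = 1586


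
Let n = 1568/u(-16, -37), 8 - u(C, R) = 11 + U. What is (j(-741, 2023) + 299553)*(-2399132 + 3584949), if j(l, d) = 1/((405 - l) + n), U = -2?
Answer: 149900745610205/422 ≈ 3.5522e+11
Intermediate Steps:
u(C, R) = -1 (u(C, R) = 8 - (11 - 2) = 8 - 1*9 = 8 - 9 = -1)
n = -1568 (n = 1568/(-1) = 1568*(-1) = -1568)
j(l, d) = 1/(-1163 - l) (j(l, d) = 1/((405 - l) - 1568) = 1/(-1163 - l))
(j(-741, 2023) + 299553)*(-2399132 + 3584949) = (-1/(1163 - 741) + 299553)*(-2399132 + 3584949) = (-1/422 + 299553)*1185817 = (126411365/422)*1185817 = 149900745610205/422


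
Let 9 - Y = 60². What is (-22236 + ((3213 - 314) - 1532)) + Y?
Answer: -24460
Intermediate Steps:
Y = -3591 (Y = 9 - 1*60² = 9 - 1*3600 = 9 - 3600 = -3591)
(-22236 + ((3213 - 314) - 1532)) + Y = (-22236 + ((3213 - 314) - 1532)) - 3591 = (-22236 + (2899 - 1532)) - 3591 = (-22236 + 1367) - 3591 = -20869 - 3591 = -24460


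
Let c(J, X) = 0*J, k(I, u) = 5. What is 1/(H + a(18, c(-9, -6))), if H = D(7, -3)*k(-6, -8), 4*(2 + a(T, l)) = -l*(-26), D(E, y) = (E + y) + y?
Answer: ⅓ ≈ 0.33333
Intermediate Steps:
D(E, y) = E + 2*y
c(J, X) = 0
a(T, l) = -2 + 13*l/2 (a(T, l) = -2 + (-l*(-26))/4 = -2 + (26*l)/4 = -2 + 13*l/2)
H = 5 (H = (7 + 2*(-3))*5 = (7 - 6)*5 = 1*5 = 5)
1/(H + a(18, c(-9, -6))) = 1/(5 + (-2 + (13/2)*0)) = 1/(5 + (-2 + 0)) = 1/(5 - 2) = 1/3 = ⅓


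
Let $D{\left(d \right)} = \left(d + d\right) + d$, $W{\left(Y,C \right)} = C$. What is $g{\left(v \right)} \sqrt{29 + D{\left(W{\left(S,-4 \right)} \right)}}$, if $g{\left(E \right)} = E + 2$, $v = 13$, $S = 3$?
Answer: $15 \sqrt{17} \approx 61.847$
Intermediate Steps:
$g{\left(E \right)} = 2 + E$
$D{\left(d \right)} = 3 d$ ($D{\left(d \right)} = 2 d + d = 3 d$)
$g{\left(v \right)} \sqrt{29 + D{\left(W{\left(S,-4 \right)} \right)}} = \left(2 + 13\right) \sqrt{29 + 3 \left(-4\right)} = 15 \sqrt{29 - 12} = 15 \sqrt{17}$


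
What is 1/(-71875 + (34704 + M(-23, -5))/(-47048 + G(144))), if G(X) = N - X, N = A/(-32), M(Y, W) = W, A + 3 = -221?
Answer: -47185/3391456574 ≈ -1.3913e-5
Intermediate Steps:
A = -224 (A = -3 - 221 = -224)
N = 7 (N = -224/(-32) = -224*(-1/32) = 7)
G(X) = 7 - X
1/(-71875 + (34704 + M(-23, -5))/(-47048 + G(144))) = 1/(-71875 + (34704 - 5)/(-47048 + (7 - 1*144))) = 1/(-71875 + 34699/(-47048 + (7 - 144))) = 1/(-71875 + 34699/(-47048 - 137)) = 1/(-71875 + 34699/(-47185)) = 1/(-71875 + 34699*(-1/47185)) = 1/(-71875 - 34699/47185) = 1/(-3391456574/47185) = -47185/3391456574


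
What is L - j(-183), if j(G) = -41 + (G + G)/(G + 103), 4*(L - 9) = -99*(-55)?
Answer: 56267/40 ≈ 1406.7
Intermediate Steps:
L = 5481/4 (L = 9 + (-99*(-55))/4 = 9 + (¼)*5445 = 9 + 5445/4 = 5481/4 ≈ 1370.3)
j(G) = -41 + 2*G/(103 + G) (j(G) = -41 + (2*G)/(103 + G) = -41 + 2*G/(103 + G))
L - j(-183) = 5481/4 - (-4223 - 39*(-183))/(103 - 183) = 5481/4 - (-4223 + 7137)/(-80) = 5481/4 - (-1)*2914/80 = 5481/4 - 1*(-1457/40) = 5481/4 + 1457/40 = 56267/40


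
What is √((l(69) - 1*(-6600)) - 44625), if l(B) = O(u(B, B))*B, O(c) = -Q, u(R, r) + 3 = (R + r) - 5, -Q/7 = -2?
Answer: I*√38991 ≈ 197.46*I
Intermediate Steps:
Q = 14 (Q = -7*(-2) = 14)
u(R, r) = -8 + R + r (u(R, r) = -3 + ((R + r) - 5) = -3 + (-5 + R + r) = -8 + R + r)
O(c) = -14 (O(c) = -1*14 = -14)
l(B) = -14*B
√((l(69) - 1*(-6600)) - 44625) = √((-14*69 - 1*(-6600)) - 44625) = √((-966 + 6600) - 44625) = √(5634 - 44625) = √(-38991) = I*√38991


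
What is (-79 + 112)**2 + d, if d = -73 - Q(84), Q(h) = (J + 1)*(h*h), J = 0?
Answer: -6040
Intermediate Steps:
Q(h) = h**2 (Q(h) = (0 + 1)*(h*h) = 1*h**2 = h**2)
d = -7129 (d = -73 - 1*84**2 = -73 - 1*7056 = -73 - 7056 = -7129)
(-79 + 112)**2 + d = (-79 + 112)**2 - 7129 = 33**2 - 7129 = 1089 - 7129 = -6040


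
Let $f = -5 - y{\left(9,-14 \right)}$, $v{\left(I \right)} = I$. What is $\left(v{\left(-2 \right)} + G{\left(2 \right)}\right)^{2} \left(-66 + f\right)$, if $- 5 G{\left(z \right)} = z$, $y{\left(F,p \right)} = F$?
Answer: $- \frac{2304}{5} \approx -460.8$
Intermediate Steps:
$G{\left(z \right)} = - \frac{z}{5}$
$f = -14$ ($f = -5 - 9 = -14$)
$\left(v{\left(-2 \right)} + G{\left(2 \right)}\right)^{2} \left(-66 + f\right) = \left(-2 - \frac{2}{5}\right)^{2} \left(-66 - 14\right) = \left(-2 - \frac{2}{5}\right)^{2} \left(-80\right) = \left(- \frac{12}{5}\right)^{2} \left(-80\right) = \frac{144}{25} \left(-80\right) = - \frac{2304}{5}$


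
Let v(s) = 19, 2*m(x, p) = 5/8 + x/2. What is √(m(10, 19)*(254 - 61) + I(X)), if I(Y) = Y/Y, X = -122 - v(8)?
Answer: √8701/4 ≈ 23.320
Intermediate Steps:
m(x, p) = 5/16 + x/4 (m(x, p) = (5/8 + x/2)/2 = 5/16 + x/4)
X = -141 (X = -122 - 1*19 = -122 - 19 = -141)
I(Y) = 1
√(m(10, 19)*(254 - 61) + I(X)) = √((5/16 + (¼)*10)*(254 - 61) + 1) = √((5/16 + 5/2)*193 + 1) = √((45/16)*193 + 1) = √(8685/16 + 1) = √(8701/16) = √8701/4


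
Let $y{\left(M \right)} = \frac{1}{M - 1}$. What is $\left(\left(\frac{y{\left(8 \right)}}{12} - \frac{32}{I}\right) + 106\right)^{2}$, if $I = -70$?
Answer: $\frac{1999610089}{176400} \approx 11336.0$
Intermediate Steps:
$y{\left(M \right)} = \frac{1}{-1 + M}$
$\left(\left(\frac{y{\left(8 \right)}}{12} - \frac{32}{I}\right) + 106\right)^{2} = \left(\left(\frac{1}{\left(-1 + 8\right) 12} - \frac{32}{-70}\right) + 106\right)^{2} = \left(\left(\frac{1}{7} \cdot \frac{1}{12} - - \frac{16}{35}\right) + 106\right)^{2} = \left(\left(\frac{1}{7} \cdot \frac{1}{12} + \frac{16}{35}\right) + 106\right)^{2} = \left(\left(\frac{1}{84} + \frac{16}{35}\right) + 106\right)^{2} = \left(\frac{197}{420} + 106\right)^{2} = \left(\frac{44717}{420}\right)^{2} = \frac{1999610089}{176400}$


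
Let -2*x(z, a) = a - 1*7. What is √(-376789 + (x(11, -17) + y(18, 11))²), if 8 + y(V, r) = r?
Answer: 2*I*√94141 ≈ 613.65*I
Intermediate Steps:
x(z, a) = 7/2 - a/2 (x(z, a) = -(a - 1*7)/2 = -(a - 7)/2 = -(-7 + a)/2 = 7/2 - a/2)
y(V, r) = -8 + r
√(-376789 + (x(11, -17) + y(18, 11))²) = √(-376789 + ((7/2 - ½*(-17)) + (-8 + 11))²) = √(-376789 + ((7/2 + 17/2) + 3)²) = √(-376789 + (12 + 3)²) = √(-376789 + 15²) = √(-376789 + 225) = √(-376564) = 2*I*√94141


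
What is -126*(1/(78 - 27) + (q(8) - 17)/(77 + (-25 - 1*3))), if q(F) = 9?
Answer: 2154/119 ≈ 18.101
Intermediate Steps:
-126*(1/(78 - 27) + (q(8) - 17)/(77 + (-25 - 1*3))) = -126*(1/(78 - 27) + (9 - 17)/(77 + (-25 - 1*3))) = -126*(1/51 - 8/(77 + (-25 - 3))) = -126*(1/51 - 8/(77 - 28)) = -126*(1/51 - 8/49) = -126*(-359/2499) = 2154/119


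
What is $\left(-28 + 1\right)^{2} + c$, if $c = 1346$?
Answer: $2075$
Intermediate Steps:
$\left(-28 + 1\right)^{2} + c = \left(-28 + 1\right)^{2} + 1346 = \left(-27\right)^{2} + 1346 = 729 + 1346 = 2075$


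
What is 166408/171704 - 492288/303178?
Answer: -2129785883/3253554707 ≈ -0.65460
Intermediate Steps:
166408/171704 - 492288/303178 = 166408*(1/171704) - 492288*1/303178 = 20801/21463 - 246144/151589 = -2129785883/3253554707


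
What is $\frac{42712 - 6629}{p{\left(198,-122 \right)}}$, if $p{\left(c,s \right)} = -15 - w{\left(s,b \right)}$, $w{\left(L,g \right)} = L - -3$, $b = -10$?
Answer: $\frac{36083}{104} \approx 346.95$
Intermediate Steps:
$w{\left(L,g \right)} = 3 + L$ ($w{\left(L,g \right)} = L + 3 = 3 + L$)
$p{\left(c,s \right)} = -18 - s$ ($p{\left(c,s \right)} = -15 - \left(3 + s\right) = -18 - s$)
$\frac{42712 - 6629}{p{\left(198,-122 \right)}} = \frac{42712 - 6629}{-18 - -122} = \frac{42712 - 6629}{-18 + 122} = \frac{36083}{104}$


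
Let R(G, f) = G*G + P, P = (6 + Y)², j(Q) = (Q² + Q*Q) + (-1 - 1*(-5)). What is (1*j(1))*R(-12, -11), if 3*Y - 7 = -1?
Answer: 1248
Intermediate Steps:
Y = 2 (Y = 7/3 + (⅓)*(-1) = 7/3 - ⅓ = 2)
j(Q) = 4 + 2*Q² (j(Q) = (Q² + Q²) + (-1 + 5) = 2*Q² + 4 = 4 + 2*Q²)
P = 64 (P = (6 + 2)² = 8² = 64)
R(G, f) = 64 + G² (R(G, f) = G*G + 64 = G² + 64 = 64 + G²)
(1*j(1))*R(-12, -11) = (1*(4 + 2*1²))*(64 + (-12)²) = (1*(4 + 2*1))*(64 + 144) = (1*(4 + 2))*208 = (1*6)*208 = 6*208 = 1248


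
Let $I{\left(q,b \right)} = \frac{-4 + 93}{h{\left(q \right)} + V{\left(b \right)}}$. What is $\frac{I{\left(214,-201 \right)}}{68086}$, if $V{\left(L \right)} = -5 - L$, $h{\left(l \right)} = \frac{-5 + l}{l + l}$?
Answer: $\frac{19046}{2862914171} \approx 6.6527 \cdot 10^{-6}$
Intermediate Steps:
$h{\left(l \right)} = \frac{-5 + l}{2 l}$
$I{\left(q,b \right)} = \frac{89}{-5 - b + \frac{-5 + q}{2 q}}$ ($I{\left(q,b \right)} = \frac{-4 + 93}{\frac{-5 + q}{2 q} - \left(5 + b\right)} = \frac{89}{-5 - b + \frac{-5 + q}{2 q}}$)
$\frac{I{\left(214,-201 \right)}}{68086} = \frac{\left(-178\right) 214 \frac{1}{5 - 214 + 2 \cdot 214 \left(5 - 201\right)}}{68086} = \left(-178\right) 214 \frac{1}{5 - 214 + 2 \cdot 214 \left(-196\right)} \frac{1}{68086} = \left(-178\right) 214 \frac{1}{5 - 214 - 83888} \cdot \frac{1}{68086} = \left(-178\right) 214 \frac{1}{-84097} \cdot \frac{1}{68086} = \left(-178\right) 214 \left(- \frac{1}{84097}\right) \frac{1}{68086} = \frac{38092}{84097} \cdot \frac{1}{68086} = \frac{19046}{2862914171}$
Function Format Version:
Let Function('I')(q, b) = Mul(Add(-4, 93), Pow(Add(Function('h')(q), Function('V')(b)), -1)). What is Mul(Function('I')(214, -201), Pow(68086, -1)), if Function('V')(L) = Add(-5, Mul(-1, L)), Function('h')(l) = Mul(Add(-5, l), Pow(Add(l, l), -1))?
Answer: Rational(19046, 2862914171) ≈ 6.6527e-6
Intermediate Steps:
Function('h')(l) = Mul(Rational(1, 2), Pow(l, -1), Add(-5, l)) (Function('h')(l) = Mul(Add(-5, l), Pow(Mul(2, l), -1)) = Mul(Add(-5, l), Mul(Rational(1, 2), Pow(l, -1))) = Mul(Rational(1, 2), Pow(l, -1), Add(-5, l)))
Function('I')(q, b) = Mul(89, Pow(Add(-5, Mul(-1, b), Mul(Rational(1, 2), Pow(q, -1), Add(-5, q))), -1)) (Function('I')(q, b) = Mul(Add(-4, 93), Pow(Add(Mul(Rational(1, 2), Pow(q, -1), Add(-5, q)), Add(-5, Mul(-1, b))), -1)) = Mul(89, Pow(Add(-5, Mul(-1, b), Mul(Rational(1, 2), Pow(q, -1), Add(-5, q))), -1)))
Mul(Function('I')(214, -201), Pow(68086, -1)) = Mul(Mul(-178, 214, Pow(Add(5, Mul(-1, 214), Mul(2, 214, Add(5, -201))), -1)), Pow(68086, -1)) = Mul(Mul(-178, 214, Pow(Add(5, -214, Mul(2, 214, -196)), -1)), Rational(1, 68086)) = Mul(Mul(-178, 214, Pow(Add(5, -214, -83888), -1)), Rational(1, 68086)) = Mul(Mul(-178, 214, Pow(-84097, -1)), Rational(1, 68086)) = Mul(Mul(-178, 214, Rational(-1, 84097)), Rational(1, 68086)) = Mul(Rational(38092, 84097), Rational(1, 68086)) = Rational(19046, 2862914171)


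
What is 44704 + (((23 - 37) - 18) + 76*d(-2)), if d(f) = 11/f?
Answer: 44254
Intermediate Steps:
44704 + (((23 - 37) - 18) + 76*d(-2)) = 44704 + (((23 - 37) - 18) + 76*(11/(-2))) = 44704 + ((-14 - 18) + 76*(11*(-½))) = 44704 + (-32 + 76*(-11/2)) = 44704 + (-32 - 418) = 44704 - 450 = 44254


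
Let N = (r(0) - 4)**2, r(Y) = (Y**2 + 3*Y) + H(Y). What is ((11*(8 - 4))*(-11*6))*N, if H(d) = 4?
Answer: 0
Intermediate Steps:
r(Y) = 4 + Y**2 + 3*Y (r(Y) = (Y**2 + 3*Y) + 4 = 4 + Y**2 + 3*Y)
N = 0 (N = ((4 + 0**2 + 3*0) - 4)**2 = ((4 + 0 + 0) - 4)**2 = (4 - 4)**2 = 0**2 = 0)
((11*(8 - 4))*(-11*6))*N = ((11*(8 - 4))*(-11*6))*0 = ((11*4)*(-66))*0 = (44*(-66))*0 = -2904*0 = 0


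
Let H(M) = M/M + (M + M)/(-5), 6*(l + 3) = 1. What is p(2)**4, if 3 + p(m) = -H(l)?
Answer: 35153041/50625 ≈ 694.38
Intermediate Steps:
l = -17/6 (l = -3 + (1/6)*1 = -3 + 1/6 = -17/6 ≈ -2.8333)
H(M) = 1 - 2*M/5 (H(M) = 1 + (2*M)*(-1/5) = 1 - 2*M/5)
p(m) = -77/15 (p(m) = -3 - (1 - 2/5*(-17/6)) = -3 - (1 + 17/15) = -3 - 1*32/15 = -3 - 32/15 = -77/15)
p(2)**4 = (-77/15)**4 = 35153041/50625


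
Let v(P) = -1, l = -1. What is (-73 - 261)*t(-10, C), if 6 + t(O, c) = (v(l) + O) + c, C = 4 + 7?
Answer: 2004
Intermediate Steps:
C = 11
t(O, c) = -7 + O + c (t(O, c) = -6 + ((-1 + O) + c) = -6 + (-1 + O + c) = -7 + O + c)
(-73 - 261)*t(-10, C) = (-73 - 261)*(-7 - 10 + 11) = -334*(-6) = 2004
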